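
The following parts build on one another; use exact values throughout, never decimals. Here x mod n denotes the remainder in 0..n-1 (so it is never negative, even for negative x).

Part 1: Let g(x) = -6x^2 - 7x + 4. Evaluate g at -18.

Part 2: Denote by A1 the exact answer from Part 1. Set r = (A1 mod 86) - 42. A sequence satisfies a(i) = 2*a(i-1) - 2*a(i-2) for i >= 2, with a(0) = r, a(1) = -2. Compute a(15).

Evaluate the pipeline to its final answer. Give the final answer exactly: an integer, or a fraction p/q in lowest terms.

Part 1: -6*(-18)^2 - 7*(-18)^1 + 4 = (-1944) + (126) + (4) = -1814; answer -1814
Part 2: A1 = -1814; r = 36; a(2) = 2*(-2) - 2*(36) = -76; iterating: a(2)=-76, a(3)=-148, a(4)=-144, a(5)=8, a(6)=304, a(7)=592, a(8)=576, a(9)=-32, a(10)=-1216, a(11)=-2368, a(12)=-2304, a(13)=128, a(14)=4864, a(15)=9472; answer 9472

9472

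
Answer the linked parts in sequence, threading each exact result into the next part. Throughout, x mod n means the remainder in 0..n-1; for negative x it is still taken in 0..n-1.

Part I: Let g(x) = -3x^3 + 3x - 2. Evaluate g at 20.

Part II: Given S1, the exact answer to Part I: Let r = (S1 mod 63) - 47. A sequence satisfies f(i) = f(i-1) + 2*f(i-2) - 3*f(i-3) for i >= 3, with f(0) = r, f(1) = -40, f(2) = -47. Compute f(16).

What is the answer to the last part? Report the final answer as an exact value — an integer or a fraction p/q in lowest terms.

Part I: -3*(20)^3 + 3*(20)^1 - 2 = (-24000) + (60) + (-2) = -23942; answer -23942
Part II: S1 = -23942; r = 14; f(3) = 1*(-47) + 2*(-40) - 3*(14) = -169; iterating: f(3)=-169, f(4)=-143, f(5)=-340, f(6)=-119, f(7)=-370, f(8)=412, f(9)=29, f(10)=1963, f(11)=785, f(12)=4624, f(13)=305, f(14)=7198, f(15)=-6064, f(16)=7417; answer 7417

7417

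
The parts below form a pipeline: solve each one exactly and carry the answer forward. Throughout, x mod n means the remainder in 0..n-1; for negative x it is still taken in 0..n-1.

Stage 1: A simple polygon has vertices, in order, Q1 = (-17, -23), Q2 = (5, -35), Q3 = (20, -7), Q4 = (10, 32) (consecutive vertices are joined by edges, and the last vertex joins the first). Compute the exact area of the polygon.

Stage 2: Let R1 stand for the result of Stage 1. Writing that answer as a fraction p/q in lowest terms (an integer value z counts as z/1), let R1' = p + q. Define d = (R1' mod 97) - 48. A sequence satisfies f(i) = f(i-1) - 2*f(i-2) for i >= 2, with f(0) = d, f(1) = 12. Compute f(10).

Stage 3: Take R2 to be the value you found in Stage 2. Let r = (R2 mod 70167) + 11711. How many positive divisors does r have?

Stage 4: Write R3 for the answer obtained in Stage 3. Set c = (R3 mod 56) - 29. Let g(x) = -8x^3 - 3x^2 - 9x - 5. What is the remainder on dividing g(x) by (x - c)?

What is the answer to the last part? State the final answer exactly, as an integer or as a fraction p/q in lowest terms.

Stage 1: cross terms: (-17*-35 - 5*-23)=710, (5*-7 - 20*-35)=665, (20*32 - 10*-7)=710, (10*-23 - -17*32)=314; twice the area = |2399| = 2399; area = 2399/2; answer 2399/2
Stage 2: R1 = 2399/2; threaded value p + q = 2401; d = 25; f(2) = 1*(12) - 2*(25) = -38; iterating: f(2)=-38, f(3)=-62, f(4)=14, f(5)=138, f(6)=110, f(7)=-166, f(8)=-386, f(9)=-54, f(10)=718; answer 718
Stage 3: R2 = 718; r = 12429; 12429 = 3^2 * 1381; number of divisors = (2+1) * (1+1) = 6; answer 6
Stage 4: R3 = 6; c = -23; remainder = value at the root: -8*(-23)^3 - 3*(-23)^2 - 9*(-23)^1 - 5 = (97336) + (-1587) + (207) + (-5) = 95951; answer 95951

95951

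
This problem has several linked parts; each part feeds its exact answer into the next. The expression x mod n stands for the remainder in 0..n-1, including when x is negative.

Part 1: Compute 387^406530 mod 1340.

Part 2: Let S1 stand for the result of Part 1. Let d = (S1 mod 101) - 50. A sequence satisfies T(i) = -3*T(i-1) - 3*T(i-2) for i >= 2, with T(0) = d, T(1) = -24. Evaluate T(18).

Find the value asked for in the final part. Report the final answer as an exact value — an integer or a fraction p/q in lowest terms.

Part 1: squarings mod 1340: 387^1=387, 387^2=1029, 387^4=241, 387^8=461, 387^16=801, 387^32=1081, 387^64=81, 387^128=1201, 387^256=561, 387^512=1161, 387^1024=1221, 387^2048=761, 387^4096=241, 387^8192=461, 387^16384=801, 387^32768=1081, 387^65536=81, 387^131072=1201, 387^262144=561; 387^406530 = 387^2 * 387^1024 * 387^4096 * 387^8192 * 387^131072 * 387^262144 = 829 (mod 1340); answer 829
Part 2: S1 = 829; d = -29; T(2) = -3*(-24) - 3*(-29) = 159; iterating: T(2)=159, T(3)=-405, T(4)=738, T(5)=-999, T(6)=783, T(7)=648, T(8)=-4293, T(9)=10935, T(10)=-19926, T(11)=26973, T(12)=-21141, T(13)=-17496, T(14)=115911, T(15)=-295245, T(16)=538002, T(17)=-728271, T(18)=570807; answer 570807

570807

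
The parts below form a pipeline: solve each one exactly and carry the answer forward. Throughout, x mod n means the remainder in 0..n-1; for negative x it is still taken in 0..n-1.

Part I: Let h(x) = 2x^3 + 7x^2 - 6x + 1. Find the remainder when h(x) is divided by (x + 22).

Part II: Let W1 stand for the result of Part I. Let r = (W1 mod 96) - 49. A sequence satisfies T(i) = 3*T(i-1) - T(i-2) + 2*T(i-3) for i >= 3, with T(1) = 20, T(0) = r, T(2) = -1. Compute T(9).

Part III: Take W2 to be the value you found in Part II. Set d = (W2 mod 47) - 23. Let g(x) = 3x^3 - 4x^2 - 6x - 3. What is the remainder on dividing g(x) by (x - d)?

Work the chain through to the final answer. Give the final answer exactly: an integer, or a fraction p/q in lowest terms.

Part I: remainder = value at the root: 2*(-22)^3 + 7*(-22)^2 - 6*(-22)^1 + 1 = (-21296) + (3388) + (132) + (1) = -17775; answer -17775
Part II: W1 = -17775; r = 32; T(3) = 3*(-1) - 1*(20) + 2*(32) = 41; iterating: T(3)=41, T(4)=164, T(5)=449, T(6)=1265, T(7)=3674, T(8)=10655, T(9)=30821; answer 30821
Part III: W2 = 30821; d = 13; remainder = value at the root: 3*(13)^3 - 4*(13)^2 - 6*(13)^1 - 3 = (6591) + (-676) + (-78) + (-3) = 5834; answer 5834

5834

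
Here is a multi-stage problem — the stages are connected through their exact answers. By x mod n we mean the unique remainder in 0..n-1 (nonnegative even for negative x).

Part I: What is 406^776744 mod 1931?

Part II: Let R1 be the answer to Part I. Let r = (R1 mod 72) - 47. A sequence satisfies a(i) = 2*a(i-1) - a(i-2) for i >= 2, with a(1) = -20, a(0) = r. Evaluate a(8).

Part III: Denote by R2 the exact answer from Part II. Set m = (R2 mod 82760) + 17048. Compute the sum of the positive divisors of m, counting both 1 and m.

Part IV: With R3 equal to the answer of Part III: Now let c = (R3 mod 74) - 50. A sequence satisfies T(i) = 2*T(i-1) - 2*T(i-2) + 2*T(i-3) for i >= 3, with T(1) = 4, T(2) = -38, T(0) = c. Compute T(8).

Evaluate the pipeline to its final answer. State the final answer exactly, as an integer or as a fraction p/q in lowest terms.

-1192

Part I: squarings mod 1931: 406^1=406, 406^2=701, 406^4=927, 406^8=34, 406^16=1156, 406^32=84, 406^64=1263, 406^128=163, 406^256=1466, 406^512=1884, 406^1024=278, 406^2048=44, 406^4096=5, 406^8192=25, 406^16384=625, 406^32768=563, 406^65536=285, 406^131072=123, 406^262144=1612, 406^524288=1349; 406^776744 = 406^8 * 406^32 * 406^512 * 406^2048 * 406^4096 * 406^16384 * 406^32768 * 406^65536 * 406^131072 * 406^524288 = 1055 (mod 1931); answer 1055
Part II: R1 = 1055; r = 0; a(2) = 2*(-20) - 1*(0) = -40; iterating: a(2)=-40, a(3)=-60, a(4)=-80, a(5)=-100, a(6)=-120, a(7)=-140, a(8)=-160; answer -160
Part III: R2 = -160; m = 99648; 99648 = 2^6 * 3^2 * 173; sigma = (1 + 2 + 4 + 8 + 16 + 32 + 64) * (1 + 3 + 9) * (1 + 173) = 127 * 13 * 174 = 287274; answer 287274
Part IV: R3 = 287274; c = -44; T(3) = 2*(-38) - 2*(4) + 2*(-44) = -172; iterating: T(3)=-172, T(4)=-260, T(5)=-252, T(6)=-328, T(7)=-672, T(8)=-1192; answer -1192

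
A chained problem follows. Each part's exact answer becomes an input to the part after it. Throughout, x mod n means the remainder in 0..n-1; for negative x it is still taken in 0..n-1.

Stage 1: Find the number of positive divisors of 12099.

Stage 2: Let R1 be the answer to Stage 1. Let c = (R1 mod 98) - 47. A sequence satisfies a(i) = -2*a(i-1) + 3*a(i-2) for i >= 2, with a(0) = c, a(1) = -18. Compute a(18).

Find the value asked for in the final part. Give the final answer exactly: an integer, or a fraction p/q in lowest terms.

-2033957601

Stage 1: 12099 = 3 * 37 * 109; number of divisors = (1+1) * (1+1) * (1+1) = 8; answer 8
Stage 2: R1 = 8; c = -39; a(2) = -2*(-18) + 3*(-39) = -81; iterating: a(2)=-81, a(3)=108, a(4)=-459, a(5)=1242, a(6)=-3861, a(7)=11448, a(8)=-34479, a(9)=103302, a(10)=-310041, a(11)=929988, a(12)=-2790099, a(13)=8370162, a(14)=-25110621, a(15)=75331728, a(16)=-225995319, a(17)=677985822, a(18)=-2033957601; answer -2033957601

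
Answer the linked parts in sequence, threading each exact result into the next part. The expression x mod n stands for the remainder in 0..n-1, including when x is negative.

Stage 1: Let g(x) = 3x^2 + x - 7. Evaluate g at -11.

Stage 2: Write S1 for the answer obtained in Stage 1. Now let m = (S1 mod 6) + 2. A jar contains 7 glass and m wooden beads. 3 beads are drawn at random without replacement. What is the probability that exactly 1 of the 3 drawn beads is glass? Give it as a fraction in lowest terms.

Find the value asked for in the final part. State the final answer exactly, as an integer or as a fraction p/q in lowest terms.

7/22

Stage 1: 3*(-11)^2 + 1*(-11)^1 - 7 = (363) + (-11) + (-7) = 345; answer 345
Stage 2: S1 = 345; m = 5; total draws C(12,3) = 220; favorable C(7,1)*C(5,2) = 70; P = 7/22; answer 7/22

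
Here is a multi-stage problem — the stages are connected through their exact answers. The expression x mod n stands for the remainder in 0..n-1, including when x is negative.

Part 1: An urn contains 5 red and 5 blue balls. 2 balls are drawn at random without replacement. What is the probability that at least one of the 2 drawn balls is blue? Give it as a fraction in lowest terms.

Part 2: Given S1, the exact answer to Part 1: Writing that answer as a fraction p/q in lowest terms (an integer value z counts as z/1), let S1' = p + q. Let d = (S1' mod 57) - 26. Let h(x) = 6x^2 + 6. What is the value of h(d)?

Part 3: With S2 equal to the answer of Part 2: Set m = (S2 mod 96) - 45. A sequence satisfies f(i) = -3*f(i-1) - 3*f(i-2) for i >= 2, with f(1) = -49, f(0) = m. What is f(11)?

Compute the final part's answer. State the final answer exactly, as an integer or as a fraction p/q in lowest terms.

Part 1: total draws C(10,2) = 45; complement C(5,2) = 10; favorable 45 - 10 = 35; P = 7/9; answer 7/9
Part 2: S1 = 7/9; threaded value p + q = 16; d = -10; 6*(-10)^2 + 6 = (600) + (6) = 606; answer 606
Part 3: S2 = 606; m = -15; f(2) = -3*(-49) - 3*(-15) = 192; iterating: f(2)=192, f(3)=-429, f(4)=711, f(5)=-846, f(6)=405, f(7)=1323, f(8)=-5184, f(9)=11583, f(10)=-19197, f(11)=22842; answer 22842

22842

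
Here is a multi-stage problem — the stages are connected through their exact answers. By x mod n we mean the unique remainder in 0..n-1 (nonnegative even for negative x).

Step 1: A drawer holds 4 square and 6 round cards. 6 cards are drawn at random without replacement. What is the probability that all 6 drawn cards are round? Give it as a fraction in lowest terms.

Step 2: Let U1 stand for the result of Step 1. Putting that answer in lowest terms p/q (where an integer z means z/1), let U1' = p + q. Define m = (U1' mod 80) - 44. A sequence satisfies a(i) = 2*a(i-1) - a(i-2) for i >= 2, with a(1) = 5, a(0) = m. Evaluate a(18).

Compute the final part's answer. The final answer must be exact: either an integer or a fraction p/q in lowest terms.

-29

Step 1: total draws C(10,6) = 210; favorable C(6,6) = 1; P = 1/210; answer 1/210
Step 2: U1 = 1/210; threaded value p + q = 211; m = 7; a(2) = 2*(5) - 1*(7) = 3; iterating: a(2)=3, a(3)=1, a(4)=-1, a(5)=-3, a(6)=-5, a(7)=-7, a(8)=-9, a(9)=-11, a(10)=-13, a(11)=-15, a(12)=-17, a(13)=-19, a(14)=-21, a(15)=-23, a(16)=-25, a(17)=-27, a(18)=-29; answer -29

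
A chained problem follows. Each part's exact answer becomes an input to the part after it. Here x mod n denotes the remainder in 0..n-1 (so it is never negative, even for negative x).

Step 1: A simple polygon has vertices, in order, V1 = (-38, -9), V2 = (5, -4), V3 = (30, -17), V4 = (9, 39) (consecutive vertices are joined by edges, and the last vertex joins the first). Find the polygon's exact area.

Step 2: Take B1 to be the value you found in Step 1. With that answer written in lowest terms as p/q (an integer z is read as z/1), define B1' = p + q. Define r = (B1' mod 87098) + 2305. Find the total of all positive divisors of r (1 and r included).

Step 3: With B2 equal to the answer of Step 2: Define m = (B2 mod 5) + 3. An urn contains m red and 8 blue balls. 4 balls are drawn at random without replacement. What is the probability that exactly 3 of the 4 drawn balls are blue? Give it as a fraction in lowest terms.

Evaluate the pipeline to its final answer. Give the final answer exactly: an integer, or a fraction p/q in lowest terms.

Step 1: cross terms: (-38*-4 - 5*-9)=197, (5*-17 - 30*-4)=35, (30*39 - 9*-17)=1323, (9*-9 - -38*39)=1401; twice the area = |2956| = 2956; area = 1478; answer 1478
Step 2: B1 = 1478; threaded value p + q = 1479; r = 3784; 3784 = 2^3 * 11 * 43; sigma = (1 + 2 + 4 + 8) * (1 + 11) * (1 + 43) = 15 * 12 * 44 = 7920; answer 7920
Step 3: B2 = 7920; m = 3; total draws C(11,4) = 330; favorable C(8,3)*C(3,1) = 168; P = 28/55; answer 28/55

28/55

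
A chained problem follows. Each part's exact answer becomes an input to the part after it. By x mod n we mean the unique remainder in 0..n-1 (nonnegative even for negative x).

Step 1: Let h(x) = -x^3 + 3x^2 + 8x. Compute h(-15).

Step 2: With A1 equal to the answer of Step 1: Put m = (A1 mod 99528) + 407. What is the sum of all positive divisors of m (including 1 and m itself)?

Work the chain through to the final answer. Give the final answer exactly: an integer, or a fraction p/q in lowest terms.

Step 1: -1*(-15)^3 + 3*(-15)^2 + 8*(-15)^1 = (3375) + (675) + (-120) = 3930; answer 3930
Step 2: A1 = 3930; m = 4337; 4337 is prime, so its only divisors are 1 and 4337; sigma = 1 + 4337 = 4338; answer 4338

4338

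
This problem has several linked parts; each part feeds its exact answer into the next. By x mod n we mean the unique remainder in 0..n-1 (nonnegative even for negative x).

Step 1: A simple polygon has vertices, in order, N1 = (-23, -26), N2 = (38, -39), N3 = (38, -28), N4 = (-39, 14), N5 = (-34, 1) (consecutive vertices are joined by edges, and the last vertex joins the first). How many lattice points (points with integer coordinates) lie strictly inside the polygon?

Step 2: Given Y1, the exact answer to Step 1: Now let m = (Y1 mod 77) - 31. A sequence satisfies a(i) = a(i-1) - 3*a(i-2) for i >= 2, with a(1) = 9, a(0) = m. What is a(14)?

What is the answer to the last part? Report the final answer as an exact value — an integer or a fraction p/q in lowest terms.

62169

Step 1: cross terms: (-23*-39 - 38*-26)=1885, (38*-28 - 38*-39)=418, (38*14 - -39*-28)=-560, (-39*1 - -34*14)=437, (-34*-26 - -23*1)=907; twice the area = |3087| = 3087; area = 3087/2; boundary points = 1 + 11 + 7 + 1 + 1 = 21; strictly interior points = area - boundary/2 + 1 = 1534; answer 1534
Step 2: Y1 = 1534; m = 40; a(2) = 1*(9) - 3*(40) = -111; iterating: a(2)=-111, a(3)=-138, a(4)=195, a(5)=609, a(6)=24, a(7)=-1803, a(8)=-1875, a(9)=3534, a(10)=9159, a(11)=-1443, a(12)=-28920, a(13)=-24591, a(14)=62169; answer 62169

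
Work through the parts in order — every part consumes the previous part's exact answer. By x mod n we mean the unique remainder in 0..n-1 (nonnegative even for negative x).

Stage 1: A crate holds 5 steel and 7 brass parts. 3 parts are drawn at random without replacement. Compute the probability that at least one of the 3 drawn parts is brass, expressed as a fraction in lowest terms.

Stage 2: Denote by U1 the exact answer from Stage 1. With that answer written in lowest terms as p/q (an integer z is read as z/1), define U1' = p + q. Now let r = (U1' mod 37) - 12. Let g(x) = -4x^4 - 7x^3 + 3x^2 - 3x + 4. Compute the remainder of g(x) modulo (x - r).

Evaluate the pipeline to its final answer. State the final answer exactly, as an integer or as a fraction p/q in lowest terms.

Stage 1: total draws C(12,3) = 220; complement C(5,3) = 10; favorable 220 - 10 = 210; P = 21/22; answer 21/22
Stage 2: U1 = 21/22; threaded value p + q = 43; r = -6; remainder = value at the root: -4*(-6)^4 - 7*(-6)^3 + 3*(-6)^2 - 3*(-6)^1 + 4 = (-5184) + (1512) + (108) + (18) + (4) = -3542; answer -3542

-3542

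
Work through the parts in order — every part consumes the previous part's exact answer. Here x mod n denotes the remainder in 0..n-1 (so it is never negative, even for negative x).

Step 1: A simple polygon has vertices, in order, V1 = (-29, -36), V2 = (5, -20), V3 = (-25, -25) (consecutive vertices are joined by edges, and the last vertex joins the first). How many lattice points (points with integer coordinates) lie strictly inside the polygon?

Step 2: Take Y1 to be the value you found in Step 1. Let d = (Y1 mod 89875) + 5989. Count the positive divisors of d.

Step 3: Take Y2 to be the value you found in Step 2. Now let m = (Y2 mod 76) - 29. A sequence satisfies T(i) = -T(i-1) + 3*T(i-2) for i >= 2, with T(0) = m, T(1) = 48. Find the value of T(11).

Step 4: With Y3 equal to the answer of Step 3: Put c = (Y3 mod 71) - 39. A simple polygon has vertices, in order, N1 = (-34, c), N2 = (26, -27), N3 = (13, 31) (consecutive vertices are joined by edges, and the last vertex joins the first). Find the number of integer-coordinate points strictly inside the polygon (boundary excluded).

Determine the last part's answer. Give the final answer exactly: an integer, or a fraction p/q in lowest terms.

Step 1: cross terms: (-29*-20 - 5*-36)=760, (5*-25 - -25*-20)=-625, (-25*-36 - -29*-25)=175; twice the area = |310| = 310; area = 155; boundary points = 2 + 5 + 1 = 8; strictly interior points = area - boundary/2 + 1 = 152; answer 152
Step 2: Y1 = 152; d = 6141; 6141 = 3 * 23 * 89; number of divisors = (1+1) * (1+1) * (1+1) = 8; answer 8
Step 3: Y2 = 8; m = -21; T(2) = -1*(48) + 3*(-21) = -111; iterating: T(2)=-111, T(3)=255, T(4)=-588, T(5)=1353, T(6)=-3117, T(7)=7176, T(8)=-16527, T(9)=38055, T(10)=-87636, T(11)=201801; answer 201801
Step 4: Y3 = 201801; c = -20; cross terms: (-34*-27 - 26*-20)=1438, (26*31 - 13*-27)=1157, (13*-20 - -34*31)=794; twice the area = |3389| = 3389; area = 3389/2; boundary points = 1 + 1 + 1 = 3; strictly interior points = area - boundary/2 + 1 = 1694; answer 1694

1694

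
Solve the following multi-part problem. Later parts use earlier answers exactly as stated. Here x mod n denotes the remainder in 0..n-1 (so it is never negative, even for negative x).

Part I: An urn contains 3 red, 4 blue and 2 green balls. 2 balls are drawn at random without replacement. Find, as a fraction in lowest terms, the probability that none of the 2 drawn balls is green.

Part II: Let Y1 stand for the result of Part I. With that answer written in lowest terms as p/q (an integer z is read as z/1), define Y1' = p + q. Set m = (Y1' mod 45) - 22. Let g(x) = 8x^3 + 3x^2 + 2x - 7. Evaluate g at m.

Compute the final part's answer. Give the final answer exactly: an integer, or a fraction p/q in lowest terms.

-202

Part I: total draws C(9,2) = 36; favorable C(7,2) = 21; P = 7/12; answer 7/12
Part II: Y1 = 7/12; threaded value p + q = 19; m = -3; 8*(-3)^3 + 3*(-3)^2 + 2*(-3)^1 - 7 = (-216) + (27) + (-6) + (-7) = -202; answer -202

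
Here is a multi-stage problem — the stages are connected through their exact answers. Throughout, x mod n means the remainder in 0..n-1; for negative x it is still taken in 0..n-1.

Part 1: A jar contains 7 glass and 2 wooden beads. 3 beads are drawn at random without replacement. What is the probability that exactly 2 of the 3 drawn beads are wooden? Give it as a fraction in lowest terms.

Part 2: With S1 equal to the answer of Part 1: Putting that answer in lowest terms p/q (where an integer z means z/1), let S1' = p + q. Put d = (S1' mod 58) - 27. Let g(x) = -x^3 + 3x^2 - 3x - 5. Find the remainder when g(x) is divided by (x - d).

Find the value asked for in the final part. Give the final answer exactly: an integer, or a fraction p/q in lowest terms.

3369

Part 1: total draws C(9,3) = 84; favorable C(2,2)*C(7,1) = 7; P = 1/12; answer 1/12
Part 2: S1 = 1/12; threaded value p + q = 13; d = -14; remainder = value at the root: -1*(-14)^3 + 3*(-14)^2 - 3*(-14)^1 - 5 = (2744) + (588) + (42) + (-5) = 3369; answer 3369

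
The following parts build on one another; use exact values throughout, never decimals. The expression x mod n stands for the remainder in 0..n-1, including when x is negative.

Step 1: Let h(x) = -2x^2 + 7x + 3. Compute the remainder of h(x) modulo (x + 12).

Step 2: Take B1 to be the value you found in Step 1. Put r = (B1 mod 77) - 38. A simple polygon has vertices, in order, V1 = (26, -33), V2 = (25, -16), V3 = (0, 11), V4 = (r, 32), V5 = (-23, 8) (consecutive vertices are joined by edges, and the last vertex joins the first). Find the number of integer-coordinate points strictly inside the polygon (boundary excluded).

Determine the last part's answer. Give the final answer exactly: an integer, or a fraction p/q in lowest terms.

Step 1: remainder = value at the root: -2*(-12)^2 + 7*(-12)^1 + 3 = (-288) + (-84) + (3) = -369; answer -369
Step 2: B1 = -369; r = -22; cross terms: (26*-16 - 25*-33)=409, (25*11 - 0*-16)=275, (0*32 - -22*11)=242, (-22*8 - -23*32)=560, (-23*-33 - 26*8)=551; twice the area = |2037| = 2037; area = 2037/2; boundary points = 1 + 1 + 1 + 1 + 1 = 5; strictly interior points = area - boundary/2 + 1 = 1017; answer 1017

1017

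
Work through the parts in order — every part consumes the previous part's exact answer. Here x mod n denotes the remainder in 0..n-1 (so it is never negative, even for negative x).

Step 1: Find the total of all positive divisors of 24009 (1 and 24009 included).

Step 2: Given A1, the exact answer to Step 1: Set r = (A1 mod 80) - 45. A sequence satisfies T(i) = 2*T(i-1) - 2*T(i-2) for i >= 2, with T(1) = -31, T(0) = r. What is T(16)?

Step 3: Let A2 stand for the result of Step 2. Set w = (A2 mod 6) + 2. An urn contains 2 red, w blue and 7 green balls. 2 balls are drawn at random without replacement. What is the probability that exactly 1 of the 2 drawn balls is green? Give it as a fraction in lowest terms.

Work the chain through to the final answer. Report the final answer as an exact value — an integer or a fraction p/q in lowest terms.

Step 1: 24009 = 3 * 53 * 151; sigma = (1 + 3) * (1 + 53) * (1 + 151) = 4 * 54 * 152 = 32832; answer 32832
Step 2: A1 = 32832; r = -13; T(2) = 2*(-31) - 2*(-13) = -36; iterating: T(2)=-36, T(3)=-10, T(4)=52, T(5)=124, T(6)=144, T(7)=40, T(8)=-208, T(9)=-496, T(10)=-576, T(11)=-160, T(12)=832, T(13)=1984, T(14)=2304, T(15)=640, T(16)=-3328; answer -3328
Step 3: A2 = -3328; w = 4; total draws C(13,2) = 78; favorable C(7,1)*C(6,1) = 42; P = 7/13; answer 7/13

7/13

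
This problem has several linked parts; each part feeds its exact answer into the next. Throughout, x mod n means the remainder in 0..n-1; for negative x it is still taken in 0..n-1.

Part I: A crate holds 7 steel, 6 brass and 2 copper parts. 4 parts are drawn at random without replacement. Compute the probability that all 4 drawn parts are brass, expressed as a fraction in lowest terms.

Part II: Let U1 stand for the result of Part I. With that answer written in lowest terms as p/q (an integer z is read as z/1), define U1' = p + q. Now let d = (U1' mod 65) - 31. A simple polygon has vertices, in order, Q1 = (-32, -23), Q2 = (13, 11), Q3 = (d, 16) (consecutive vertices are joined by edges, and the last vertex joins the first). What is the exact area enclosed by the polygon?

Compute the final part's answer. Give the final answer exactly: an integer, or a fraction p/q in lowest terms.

803/2

Part I: total draws C(15,4) = 1365; favorable C(6,4) = 15; P = 1/91; answer 1/91
Part II: U1 = 1/91; threaded value p + q = 92; d = -4; cross terms: (-32*11 - 13*-23)=-53, (13*16 - -4*11)=252, (-4*-23 - -32*16)=604; twice the area = |803| = 803; area = 803/2; answer 803/2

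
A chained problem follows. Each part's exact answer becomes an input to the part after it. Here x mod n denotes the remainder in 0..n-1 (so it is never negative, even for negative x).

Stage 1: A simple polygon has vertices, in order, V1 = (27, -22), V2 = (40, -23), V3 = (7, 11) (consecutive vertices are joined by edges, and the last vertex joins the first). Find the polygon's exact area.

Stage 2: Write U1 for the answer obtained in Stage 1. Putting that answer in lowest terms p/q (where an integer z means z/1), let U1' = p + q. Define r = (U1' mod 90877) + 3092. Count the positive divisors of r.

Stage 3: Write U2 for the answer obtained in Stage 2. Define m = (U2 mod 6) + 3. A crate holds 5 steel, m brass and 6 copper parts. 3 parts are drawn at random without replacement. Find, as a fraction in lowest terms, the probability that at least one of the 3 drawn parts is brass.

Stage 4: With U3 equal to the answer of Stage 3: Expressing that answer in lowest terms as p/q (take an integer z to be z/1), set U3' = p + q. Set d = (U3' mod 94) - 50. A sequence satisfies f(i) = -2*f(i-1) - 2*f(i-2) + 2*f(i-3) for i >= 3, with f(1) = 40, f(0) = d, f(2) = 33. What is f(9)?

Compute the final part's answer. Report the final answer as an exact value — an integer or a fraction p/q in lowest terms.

3704

Stage 1: cross terms: (27*-23 - 40*-22)=259, (40*11 - 7*-23)=601, (7*-22 - 27*11)=-451; twice the area = |409| = 409; area = 409/2; answer 409/2
Stage 2: U1 = 409/2; threaded value p + q = 411; r = 3503; 3503 = 31 * 113; number of divisors = (1+1) * (1+1) = 4; answer 4
Stage 3: U2 = 4; m = 7; total draws C(18,3) = 816; complement C(11,3) = 165; favorable 816 - 165 = 651; P = 217/272; answer 217/272
Stage 4: U3 = 217/272; threaded value p + q = 489; d = -31; f(3) = -2*(33) - 2*(40) + 2*(-31) = -208; iterating: f(3)=-208, f(4)=430, f(5)=-378, f(6)=-520, f(7)=2656, f(8)=-5028, f(9)=3704; answer 3704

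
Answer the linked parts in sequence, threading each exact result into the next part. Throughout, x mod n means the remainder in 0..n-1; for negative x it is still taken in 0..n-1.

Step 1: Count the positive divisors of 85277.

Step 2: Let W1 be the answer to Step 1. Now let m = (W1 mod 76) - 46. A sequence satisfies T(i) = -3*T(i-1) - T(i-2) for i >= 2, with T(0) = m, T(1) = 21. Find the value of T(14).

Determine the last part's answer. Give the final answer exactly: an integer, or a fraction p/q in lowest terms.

-1575525

Step 1: 85277 = 53 * 1609; number of divisors = (1+1) * (1+1) = 4; answer 4
Step 2: W1 = 4; m = -42; T(2) = -3*(21) - 1*(-42) = -21; iterating: T(2)=-21, T(3)=42, T(4)=-105, T(5)=273, T(6)=-714, T(7)=1869, T(8)=-4893, T(9)=12810, T(10)=-33537, T(11)=87801, T(12)=-229866, T(13)=601797, T(14)=-1575525; answer -1575525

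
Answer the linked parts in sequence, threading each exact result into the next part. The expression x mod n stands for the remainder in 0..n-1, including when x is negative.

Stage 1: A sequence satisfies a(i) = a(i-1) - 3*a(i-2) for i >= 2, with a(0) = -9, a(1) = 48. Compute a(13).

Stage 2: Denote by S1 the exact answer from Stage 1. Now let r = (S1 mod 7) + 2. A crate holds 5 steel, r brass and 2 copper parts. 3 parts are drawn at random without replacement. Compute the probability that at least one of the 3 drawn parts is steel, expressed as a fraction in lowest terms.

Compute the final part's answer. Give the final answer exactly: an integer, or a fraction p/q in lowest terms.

Stage 1: a(2) = 1*(48) - 3*(-9) = 75; iterating: a(2)=75, a(3)=-69, a(4)=-294, a(5)=-87, a(6)=795, a(7)=1056, a(8)=-1329, a(9)=-4497, a(10)=-510, a(11)=12981, a(12)=14511, a(13)=-24432; answer -24432
Stage 2: S1 = -24432; r = 7; total draws C(14,3) = 364; complement C(9,3) = 84; favorable 364 - 84 = 280; P = 10/13; answer 10/13

10/13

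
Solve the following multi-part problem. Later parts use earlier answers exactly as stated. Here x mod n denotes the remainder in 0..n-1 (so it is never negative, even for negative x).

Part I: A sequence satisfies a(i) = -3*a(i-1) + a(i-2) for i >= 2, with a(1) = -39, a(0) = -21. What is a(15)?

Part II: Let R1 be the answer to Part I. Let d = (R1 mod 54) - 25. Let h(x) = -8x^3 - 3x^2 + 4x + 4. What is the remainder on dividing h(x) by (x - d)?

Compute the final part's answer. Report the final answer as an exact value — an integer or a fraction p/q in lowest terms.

-142528

Part I: a(2) = -3*(-39) + 1*(-21) = 96; iterating: a(2)=96, a(3)=-327, a(4)=1077, a(5)=-3558, a(6)=11751, a(7)=-38811, a(8)=128184, a(9)=-423363, a(10)=1398273, a(11)=-4618182, a(12)=15252819, a(13)=-50376639, a(14)=166382736, a(15)=-549524847; answer -549524847
Part II: R1 = -549524847; d = 26; remainder = value at the root: -8*(26)^3 - 3*(26)^2 + 4*(26)^1 + 4 = (-140608) + (-2028) + (104) + (4) = -142528; answer -142528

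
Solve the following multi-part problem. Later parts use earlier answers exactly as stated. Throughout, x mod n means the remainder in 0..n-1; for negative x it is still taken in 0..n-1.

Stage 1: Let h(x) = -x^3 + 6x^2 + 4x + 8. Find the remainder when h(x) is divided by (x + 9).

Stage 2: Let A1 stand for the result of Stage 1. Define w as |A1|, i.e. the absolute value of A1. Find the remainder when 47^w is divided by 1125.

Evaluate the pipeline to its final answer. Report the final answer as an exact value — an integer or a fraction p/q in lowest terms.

Stage 1: remainder = value at the root: -1*(-9)^3 + 6*(-9)^2 + 4*(-9)^1 + 8 = (729) + (486) + (-36) + (8) = 1187; answer 1187
Stage 2: A1 = 1187; w = 1187; squarings mod 1125: 47^1=47, 47^2=1084, 47^4=556, 47^8=886, 47^16=871, 47^32=391, 47^64=1006, 47^128=661, 47^256=421, 47^512=616, 47^1024=331; 47^1187 = 47^1 * 47^2 * 47^32 * 47^128 * 47^1024 = 1013 (mod 1125); answer 1013

1013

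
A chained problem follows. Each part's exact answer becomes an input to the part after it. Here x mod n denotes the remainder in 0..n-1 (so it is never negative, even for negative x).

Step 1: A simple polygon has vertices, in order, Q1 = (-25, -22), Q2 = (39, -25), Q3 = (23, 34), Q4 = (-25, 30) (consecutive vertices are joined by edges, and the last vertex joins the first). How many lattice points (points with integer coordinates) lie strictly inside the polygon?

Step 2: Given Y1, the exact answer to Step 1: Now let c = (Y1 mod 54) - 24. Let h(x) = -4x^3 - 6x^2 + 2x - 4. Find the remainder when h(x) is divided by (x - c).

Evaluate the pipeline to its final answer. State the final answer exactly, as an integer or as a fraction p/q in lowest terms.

21344

Step 1: cross terms: (-25*-25 - 39*-22)=1483, (39*34 - 23*-25)=1901, (23*30 - -25*34)=1540, (-25*-22 - -25*30)=1300; twice the area = |6224| = 6224; area = 3112; boundary points = 1 + 1 + 4 + 52 = 58; strictly interior points = area - boundary/2 + 1 = 3084; answer 3084
Step 2: Y1 = 3084; c = -18; remainder = value at the root: -4*(-18)^3 - 6*(-18)^2 + 2*(-18)^1 - 4 = (23328) + (-1944) + (-36) + (-4) = 21344; answer 21344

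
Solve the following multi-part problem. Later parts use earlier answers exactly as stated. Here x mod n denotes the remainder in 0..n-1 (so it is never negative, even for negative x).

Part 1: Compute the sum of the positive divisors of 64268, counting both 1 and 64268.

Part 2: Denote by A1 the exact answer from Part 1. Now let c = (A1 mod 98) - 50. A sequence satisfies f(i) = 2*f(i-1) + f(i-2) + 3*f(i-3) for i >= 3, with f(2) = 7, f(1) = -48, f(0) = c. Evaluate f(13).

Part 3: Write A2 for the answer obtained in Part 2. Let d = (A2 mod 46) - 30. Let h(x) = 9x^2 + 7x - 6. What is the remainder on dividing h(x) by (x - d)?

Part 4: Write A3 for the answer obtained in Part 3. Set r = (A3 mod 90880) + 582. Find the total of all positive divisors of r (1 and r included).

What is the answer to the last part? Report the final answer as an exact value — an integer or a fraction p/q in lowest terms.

1178

Part 1: 64268 = 2^2 * 16067; sigma = (1 + 2 + 4) * (1 + 16067) = 7 * 16068 = 112476; answer 112476
Part 2: A1 = 112476; c = 20; f(3) = 2*(7) + 1*(-48) + 3*(20) = 26; iterating: f(3)=26, f(4)=-85, f(5)=-123, f(6)=-253, f(7)=-884, f(8)=-2390, f(9)=-6423, f(10)=-17888, f(11)=-49369, f(12)=-135895, f(13)=-374823; answer -374823
Part 3: A2 = -374823; d = 1; remainder = value at the root: 9*(1)^2 + 7*(1)^1 - 6 = (9) + (7) + (-6) = 10; answer 10
Part 4: A3 = 10; r = 592; 592 = 2^4 * 37; sigma = (1 + 2 + 4 + 8 + 16) * (1 + 37) = 31 * 38 = 1178; answer 1178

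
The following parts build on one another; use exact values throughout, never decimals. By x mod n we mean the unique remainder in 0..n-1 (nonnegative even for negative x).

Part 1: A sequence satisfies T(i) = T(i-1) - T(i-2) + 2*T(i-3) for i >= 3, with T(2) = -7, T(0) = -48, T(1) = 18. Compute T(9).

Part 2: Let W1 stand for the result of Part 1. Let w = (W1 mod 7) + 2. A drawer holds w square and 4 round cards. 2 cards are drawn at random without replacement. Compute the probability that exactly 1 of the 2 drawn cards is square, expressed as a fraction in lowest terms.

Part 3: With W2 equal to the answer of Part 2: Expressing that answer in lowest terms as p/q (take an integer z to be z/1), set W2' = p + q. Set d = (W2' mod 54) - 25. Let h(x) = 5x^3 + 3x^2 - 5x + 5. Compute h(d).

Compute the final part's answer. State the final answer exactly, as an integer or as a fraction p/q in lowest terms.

Part 1: T(3) = 1*(-7) - 1*(18) + 2*(-48) = -121; iterating: T(3)=-121, T(4)=-78, T(5)=29, T(6)=-135, T(7)=-320, T(8)=-127, T(9)=-77; answer -77
Part 2: W1 = -77; w = 2; total draws C(6,2) = 15; favorable C(2,1)*C(4,1) = 8; P = 8/15; answer 8/15
Part 3: W2 = 8/15; threaded value p + q = 23; d = -2; 5*(-2)^3 + 3*(-2)^2 - 5*(-2)^1 + 5 = (-40) + (12) + (10) + (5) = -13; answer -13

-13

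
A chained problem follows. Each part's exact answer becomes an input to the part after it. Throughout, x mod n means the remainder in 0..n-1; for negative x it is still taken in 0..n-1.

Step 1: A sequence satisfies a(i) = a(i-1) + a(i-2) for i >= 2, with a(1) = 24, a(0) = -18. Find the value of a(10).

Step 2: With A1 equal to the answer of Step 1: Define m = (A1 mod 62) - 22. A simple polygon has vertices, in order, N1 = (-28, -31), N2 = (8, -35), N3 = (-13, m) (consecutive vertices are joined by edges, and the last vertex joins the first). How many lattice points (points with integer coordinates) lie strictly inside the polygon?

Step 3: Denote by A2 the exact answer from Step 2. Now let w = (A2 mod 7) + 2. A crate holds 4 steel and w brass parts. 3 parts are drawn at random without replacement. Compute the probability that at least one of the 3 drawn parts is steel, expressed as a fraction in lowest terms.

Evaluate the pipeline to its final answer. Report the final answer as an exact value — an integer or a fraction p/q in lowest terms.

Step 1: a(2) = 1*(24) + 1*(-18) = 6; iterating: a(2)=6, a(3)=30, a(4)=36, a(5)=66, a(6)=102, a(7)=168, a(8)=270, a(9)=438, a(10)=708; answer 708
Step 2: A1 = 708; m = 4; cross terms: (-28*-35 - 8*-31)=1228, (8*4 - -13*-35)=-423, (-13*-31 - -28*4)=515; twice the area = |1320| = 1320; area = 660; boundary points = 4 + 3 + 5 = 12; strictly interior points = area - boundary/2 + 1 = 655; answer 655
Step 3: A2 = 655; w = 6; total draws C(10,3) = 120; complement C(6,3) = 20; favorable 120 - 20 = 100; P = 5/6; answer 5/6

5/6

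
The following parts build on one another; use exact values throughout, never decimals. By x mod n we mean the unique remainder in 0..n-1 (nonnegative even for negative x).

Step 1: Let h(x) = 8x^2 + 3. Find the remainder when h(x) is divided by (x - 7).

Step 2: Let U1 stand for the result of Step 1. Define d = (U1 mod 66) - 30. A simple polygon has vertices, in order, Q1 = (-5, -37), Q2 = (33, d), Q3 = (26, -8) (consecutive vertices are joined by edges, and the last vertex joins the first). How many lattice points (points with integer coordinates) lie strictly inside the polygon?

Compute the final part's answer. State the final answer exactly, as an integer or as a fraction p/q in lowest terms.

Step 1: remainder = value at the root: 8*(7)^2 + 3 = (392) + (3) = 395; answer 395
Step 2: U1 = 395; d = 35; cross terms: (-5*35 - 33*-37)=1046, (33*-8 - 26*35)=-1174, (26*-37 - -5*-8)=-1002; twice the area = |-1130| = 1130; area = 565; boundary points = 2 + 1 + 1 = 4; strictly interior points = area - boundary/2 + 1 = 564; answer 564

564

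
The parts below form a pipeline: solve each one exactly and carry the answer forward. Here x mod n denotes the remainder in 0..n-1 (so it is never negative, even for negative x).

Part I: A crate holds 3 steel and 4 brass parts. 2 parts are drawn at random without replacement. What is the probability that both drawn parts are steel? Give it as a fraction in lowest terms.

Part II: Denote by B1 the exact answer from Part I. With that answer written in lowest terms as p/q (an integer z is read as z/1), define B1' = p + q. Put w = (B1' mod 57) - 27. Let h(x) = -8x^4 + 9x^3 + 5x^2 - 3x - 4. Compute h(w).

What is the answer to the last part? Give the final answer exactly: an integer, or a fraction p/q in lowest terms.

Part I: total draws C(7,2) = 21; favorable C(3,2) = 3; P = 1/7; answer 1/7
Part II: B1 = 1/7; threaded value p + q = 8; w = -19; -8*(-19)^4 + 9*(-19)^3 + 5*(-19)^2 - 3*(-19)^1 - 4 = (-1042568) + (-61731) + (1805) + (57) + (-4) = -1102441; answer -1102441

-1102441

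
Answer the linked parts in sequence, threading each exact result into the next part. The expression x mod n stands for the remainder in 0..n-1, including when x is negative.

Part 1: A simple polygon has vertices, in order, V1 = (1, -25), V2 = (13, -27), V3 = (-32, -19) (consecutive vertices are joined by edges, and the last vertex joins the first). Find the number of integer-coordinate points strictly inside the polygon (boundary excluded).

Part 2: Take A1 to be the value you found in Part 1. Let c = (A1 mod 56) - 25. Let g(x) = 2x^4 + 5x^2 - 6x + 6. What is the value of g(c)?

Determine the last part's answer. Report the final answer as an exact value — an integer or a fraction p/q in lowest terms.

666582

Part 1: cross terms: (1*-27 - 13*-25)=298, (13*-19 - -32*-27)=-1111, (-32*-25 - 1*-19)=819; twice the area = |6| = 6; area = 3; boundary points = 2 + 1 + 3 = 6; strictly interior points = area - boundary/2 + 1 = 1; answer 1
Part 2: A1 = 1; c = -24; 2*(-24)^4 + 5*(-24)^2 - 6*(-24)^1 + 6 = (663552) + (2880) + (144) + (6) = 666582; answer 666582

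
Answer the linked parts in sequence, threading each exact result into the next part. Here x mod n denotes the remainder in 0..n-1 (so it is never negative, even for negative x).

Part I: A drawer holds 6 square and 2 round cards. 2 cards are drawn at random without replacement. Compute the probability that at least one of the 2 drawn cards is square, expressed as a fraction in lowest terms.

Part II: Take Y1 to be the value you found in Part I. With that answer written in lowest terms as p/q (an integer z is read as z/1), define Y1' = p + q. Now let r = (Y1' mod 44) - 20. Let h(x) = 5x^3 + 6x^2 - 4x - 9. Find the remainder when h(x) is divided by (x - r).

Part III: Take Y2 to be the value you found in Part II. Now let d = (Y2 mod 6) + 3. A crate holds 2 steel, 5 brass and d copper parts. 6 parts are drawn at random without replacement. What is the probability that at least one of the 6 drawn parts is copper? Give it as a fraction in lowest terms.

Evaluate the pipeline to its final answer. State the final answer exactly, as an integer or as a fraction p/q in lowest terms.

29/30

Part I: total draws C(8,2) = 28; complement C(2,2) = 1; favorable 28 - 1 = 27; P = 27/28; answer 27/28
Part II: Y1 = 27/28; threaded value p + q = 55; r = -9; remainder = value at the root: 5*(-9)^3 + 6*(-9)^2 - 4*(-9)^1 - 9 = (-3645) + (486) + (36) + (-9) = -3132; answer -3132
Part III: Y2 = -3132; d = 3; total draws C(10,6) = 210; complement C(7,6) = 7; favorable 210 - 7 = 203; P = 29/30; answer 29/30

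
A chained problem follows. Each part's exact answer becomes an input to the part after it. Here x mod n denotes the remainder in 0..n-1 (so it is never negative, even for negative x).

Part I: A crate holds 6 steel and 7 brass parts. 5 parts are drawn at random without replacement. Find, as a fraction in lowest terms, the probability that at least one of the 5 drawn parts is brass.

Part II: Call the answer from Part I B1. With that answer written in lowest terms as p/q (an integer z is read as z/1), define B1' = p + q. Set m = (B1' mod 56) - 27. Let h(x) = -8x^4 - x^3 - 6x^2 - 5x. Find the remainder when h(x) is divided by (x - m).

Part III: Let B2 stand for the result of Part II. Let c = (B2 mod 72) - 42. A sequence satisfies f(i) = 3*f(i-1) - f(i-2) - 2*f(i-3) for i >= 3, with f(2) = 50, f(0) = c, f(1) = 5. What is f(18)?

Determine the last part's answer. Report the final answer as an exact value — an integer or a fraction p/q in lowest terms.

15057923

Part I: total draws C(13,5) = 1287; complement C(6,5) = 6; favorable 1287 - 6 = 1281; P = 427/429; answer 427/429
Part II: B1 = 427/429; threaded value p + q = 856; m = -11; remainder = value at the root: -8*(-11)^4 - 1*(-11)^3 - 6*(-11)^2 - 5*(-11)^1 = (-117128) + (1331) + (-726) + (55) = -116468; answer -116468
Part III: B2 = -116468; c = -14; f(3) = 3*(50) - 1*(5) - 2*(-14) = 173; iterating: f(3)=173, f(4)=459, f(5)=1104, f(6)=2507, f(7)=5499, f(8)=11782, f(9)=24833, f(10)=51719, f(11)=106760, f(12)=218895, f(13)=446487, f(14)=907046, f(15)=1836861, f(16)=3710563, f(17)=7480736, f(18)=15057923; answer 15057923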